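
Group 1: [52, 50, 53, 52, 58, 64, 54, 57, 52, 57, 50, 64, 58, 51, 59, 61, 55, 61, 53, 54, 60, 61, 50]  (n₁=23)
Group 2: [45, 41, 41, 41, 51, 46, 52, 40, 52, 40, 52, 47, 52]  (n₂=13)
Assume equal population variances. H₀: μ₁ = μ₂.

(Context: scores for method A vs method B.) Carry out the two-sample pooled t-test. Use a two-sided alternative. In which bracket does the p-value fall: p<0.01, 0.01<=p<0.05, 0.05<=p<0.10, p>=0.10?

x̄₁=55.913, s₁=4.502, n₁=23
x̄₂=46.154, s₂=5.145, n₂=13
s_p² = [22·4.502² + 12·5.145²]/34 = 22.4564
SE = √(s_p²·(1/23+1/13)) = 1.6443
t = (55.913−46.154)/1.6443 = 5.9351
df = 34
p-value (two-sided) = 0.00000
→ bracket: p<0.01

p-value bracket: p<0.01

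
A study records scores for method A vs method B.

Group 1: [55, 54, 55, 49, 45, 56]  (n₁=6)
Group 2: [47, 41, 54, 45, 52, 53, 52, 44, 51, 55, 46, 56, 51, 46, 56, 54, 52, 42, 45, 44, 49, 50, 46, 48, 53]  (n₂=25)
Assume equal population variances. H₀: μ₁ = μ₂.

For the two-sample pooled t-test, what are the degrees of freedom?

df = n₁ + n₂ − 2 = 6 + 25 − 2 = 29

degrees of freedom = 29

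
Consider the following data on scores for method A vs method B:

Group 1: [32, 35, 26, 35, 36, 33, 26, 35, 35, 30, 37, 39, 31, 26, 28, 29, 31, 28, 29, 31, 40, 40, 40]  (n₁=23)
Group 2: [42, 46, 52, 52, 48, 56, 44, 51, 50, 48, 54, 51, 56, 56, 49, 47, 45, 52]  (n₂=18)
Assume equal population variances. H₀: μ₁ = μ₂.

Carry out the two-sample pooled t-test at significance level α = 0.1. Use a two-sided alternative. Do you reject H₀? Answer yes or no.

reject H₀: yes

x̄₁=32.696, s₁=4.636, n₁=23
x̄₂=49.944, s₂=4.179, n₂=18
s_p² = [22·4.636² + 17·4.179²]/39 = 19.7388
SE = √(s_p²·(1/23+1/18)) = 1.3981
t = (32.696−49.944)/1.3981 = -12.3369
df = 39
p-value (two-sided) = 0.00000
At α=0.1: p < α → reject H₀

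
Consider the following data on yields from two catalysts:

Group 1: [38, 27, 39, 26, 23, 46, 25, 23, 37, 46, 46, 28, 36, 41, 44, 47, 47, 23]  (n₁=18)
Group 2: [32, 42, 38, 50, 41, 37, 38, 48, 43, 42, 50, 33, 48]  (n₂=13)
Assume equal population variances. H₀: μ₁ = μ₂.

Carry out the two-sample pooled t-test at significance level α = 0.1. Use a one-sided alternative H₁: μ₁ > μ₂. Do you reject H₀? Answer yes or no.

x̄₁=35.667, s₁=9.443, n₁=18
x̄₂=41.692, s₂=6.047, n₂=13
s_p² = [17·9.443² + 12·6.047²]/29 = 67.4058
SE = √(s_p²·(1/18+1/13)) = 2.9883
t = (35.667−41.692)/2.9883 = -2.0164
df = 29
p-value (one-sided, H₁ greater) = 0.97345
At α=0.1: p ≥ α → fail to reject H₀

reject H₀: no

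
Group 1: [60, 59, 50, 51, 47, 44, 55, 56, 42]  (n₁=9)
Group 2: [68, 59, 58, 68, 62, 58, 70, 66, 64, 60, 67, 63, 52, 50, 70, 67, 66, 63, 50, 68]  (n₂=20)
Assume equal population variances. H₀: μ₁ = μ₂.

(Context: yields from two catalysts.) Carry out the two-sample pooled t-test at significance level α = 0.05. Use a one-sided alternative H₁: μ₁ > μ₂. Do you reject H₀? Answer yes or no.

x̄₁=51.556, s₁=6.425, n₁=9
x̄₂=62.450, s₂=6.295, n₂=20
s_p² = [8·6.425² + 19·6.295²]/27 = 40.1175
SE = √(s_p²·(1/9+1/20)) = 2.5423
t = (51.556−62.450)/2.5423 = -4.2852
df = 27
p-value (one-sided, H₁ greater) = 0.99990
At α=0.05: p ≥ α → fail to reject H₀

reject H₀: no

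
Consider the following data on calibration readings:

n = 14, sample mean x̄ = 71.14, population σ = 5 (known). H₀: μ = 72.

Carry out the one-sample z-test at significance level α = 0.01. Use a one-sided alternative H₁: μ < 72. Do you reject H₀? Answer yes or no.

SE = σ/√n = 5/√14 = 1.3363
z = (x̄−μ₀)/SE = (71.14−72)/1.3363 = -0.6436
p-value (one-sided, H₁ less) = 0.25993
At α=0.01: p ≥ α → fail to reject H₀

reject H₀: no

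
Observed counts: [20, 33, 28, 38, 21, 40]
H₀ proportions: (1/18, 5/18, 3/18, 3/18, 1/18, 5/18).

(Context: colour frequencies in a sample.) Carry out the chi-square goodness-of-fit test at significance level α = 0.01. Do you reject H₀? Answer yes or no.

n = 180; E_i = n·p_i = [10.00, 50.00, 30.00, 30.00, 10.00, 50.00]
χ² = (20−10.00)²/10.00 + (33−50.00)²/50.00 + (28−30.00)²/30.00 + (38−30.00)²/30.00 + (21−10.00)²/10.00 + (40−50.00)²/50.00 = 32.1467
df = 5
p-value (upper-tail) = 0.00001
At α=0.01: p < α → reject H₀

reject H₀: yes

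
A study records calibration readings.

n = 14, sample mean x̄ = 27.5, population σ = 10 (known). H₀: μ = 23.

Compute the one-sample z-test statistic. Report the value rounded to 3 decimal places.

SE = σ/√n = 10/√14 = 2.6726
z = (x̄−μ₀)/SE = (27.5−23)/2.6726 = 1.6837

test statistic = 1.684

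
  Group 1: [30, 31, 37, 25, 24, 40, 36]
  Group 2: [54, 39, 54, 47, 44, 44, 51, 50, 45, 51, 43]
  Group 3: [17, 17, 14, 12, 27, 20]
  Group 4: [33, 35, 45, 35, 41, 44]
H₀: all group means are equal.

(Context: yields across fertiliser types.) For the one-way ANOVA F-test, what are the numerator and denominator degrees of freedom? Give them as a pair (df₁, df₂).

degrees of freedom = [3, 26]

k = 4 groups, N = 30 total
df = (k−1, N−k) = (4−1, 30−4) = (3, 26)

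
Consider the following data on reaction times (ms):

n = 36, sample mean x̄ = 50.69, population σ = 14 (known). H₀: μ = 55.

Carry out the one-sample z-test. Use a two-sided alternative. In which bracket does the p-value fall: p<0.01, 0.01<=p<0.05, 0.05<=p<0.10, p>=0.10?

SE = σ/√n = 14/√36 = 2.3333
z = (x̄−μ₀)/SE = (50.69−55)/2.3333 = -1.8471
p-value (two-sided) = 0.06473
→ bracket: 0.05<=p<0.10

p-value bracket: 0.05<=p<0.10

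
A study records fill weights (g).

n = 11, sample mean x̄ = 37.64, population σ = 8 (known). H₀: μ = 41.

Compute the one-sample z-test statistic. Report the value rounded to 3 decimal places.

SE = σ/√n = 8/√11 = 2.4121
z = (x̄−μ₀)/SE = (37.64−41)/2.4121 = -1.3930

test statistic = -1.393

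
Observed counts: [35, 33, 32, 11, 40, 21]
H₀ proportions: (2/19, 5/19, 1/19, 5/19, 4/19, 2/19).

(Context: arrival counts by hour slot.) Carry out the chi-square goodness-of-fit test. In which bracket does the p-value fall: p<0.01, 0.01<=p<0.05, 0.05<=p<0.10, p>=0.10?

n = 172; E_i = n·p_i = [18.11, 45.26, 9.05, 45.26, 36.21, 18.11]
χ² = (35−18.11)²/18.11 + (33−45.26)²/45.26 + (32−9.05)²/9.05 + (11−45.26)²/45.26 + (40−36.21)²/36.21 + (21−18.11)²/18.11 = 104.0523
df = 5
p-value (upper-tail) = 0.00000
→ bracket: p<0.01

p-value bracket: p<0.01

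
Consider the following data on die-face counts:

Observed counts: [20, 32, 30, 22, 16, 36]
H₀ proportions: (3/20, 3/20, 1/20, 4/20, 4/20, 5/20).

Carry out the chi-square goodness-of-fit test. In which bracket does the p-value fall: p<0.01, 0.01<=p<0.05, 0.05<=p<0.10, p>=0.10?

n = 156; E_i = n·p_i = [23.40, 23.40, 7.80, 31.20, 31.20, 39.00]
χ² = (20−23.40)²/23.40 + (32−23.40)²/23.40 + (30−7.80)²/7.80 + (22−31.20)²/31.20 + (16−31.20)²/31.20 + (36−39.00)²/39.00 = 77.1880
df = 5
p-value (upper-tail) = 0.00000
→ bracket: p<0.01

p-value bracket: p<0.01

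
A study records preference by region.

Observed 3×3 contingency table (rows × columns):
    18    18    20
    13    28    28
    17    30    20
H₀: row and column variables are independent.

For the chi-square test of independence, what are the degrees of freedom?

df = (r−1)(c−1) = (3−1)·(3−1) = 4

degrees of freedom = 4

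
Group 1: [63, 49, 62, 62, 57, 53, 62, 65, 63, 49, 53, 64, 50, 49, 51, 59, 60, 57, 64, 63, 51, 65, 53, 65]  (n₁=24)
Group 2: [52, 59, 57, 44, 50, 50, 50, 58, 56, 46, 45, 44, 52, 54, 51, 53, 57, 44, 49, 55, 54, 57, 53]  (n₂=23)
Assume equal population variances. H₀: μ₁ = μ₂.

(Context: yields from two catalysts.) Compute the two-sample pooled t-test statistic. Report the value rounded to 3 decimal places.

test statistic = 3.881

x̄₁=57.875, s₁=6.002, n₁=24
x̄₂=51.739, s₂=4.731, n₂=23
s_p² = [23·6.002² + 22·4.731²]/45 = 29.3569
SE = √(s_p²·(1/24+1/23)) = 1.5810
t = (57.875−51.739)/1.5810 = 3.8810
df = 45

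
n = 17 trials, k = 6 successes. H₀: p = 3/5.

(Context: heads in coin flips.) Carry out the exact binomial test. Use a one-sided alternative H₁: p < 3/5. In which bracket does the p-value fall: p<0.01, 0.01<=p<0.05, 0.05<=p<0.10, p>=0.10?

p-value bracket: 0.01<=p<0.05

Exact binomial: n=17, k=6, p₀=3/5=0.6000
P(X≤6) from Σ C(n,i)·p₀^i·(1−p₀)^(n−i)
p-value (one-sided, H₁ less) = 0.03481
→ bracket: 0.01<=p<0.05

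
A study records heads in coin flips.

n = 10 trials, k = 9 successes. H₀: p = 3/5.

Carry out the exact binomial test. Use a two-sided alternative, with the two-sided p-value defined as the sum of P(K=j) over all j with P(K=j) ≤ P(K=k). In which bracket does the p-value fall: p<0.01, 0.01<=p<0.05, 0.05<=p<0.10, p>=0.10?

p-value bracket: 0.05<=p<0.10

Exact binomial: n=10, k=9, p₀=3/5=0.6000
P(X=j) = C(n,j)·p₀^j·(1−p₀)^(n−j); p = Σ P(X=j) over j with P(X=j) ≤ P(X=9)
p-value (two-sided) = 0.05865
→ bracket: 0.05<=p<0.10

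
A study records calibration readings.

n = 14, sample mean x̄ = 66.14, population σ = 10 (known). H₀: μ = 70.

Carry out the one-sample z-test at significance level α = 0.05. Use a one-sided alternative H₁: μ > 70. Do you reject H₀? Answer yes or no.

reject H₀: no

SE = σ/√n = 10/√14 = 2.6726
z = (x̄−μ₀)/SE = (66.14−70)/2.6726 = -1.4443
p-value (one-sided, H₁ greater) = 0.92567
At α=0.05: p ≥ α → fail to reject H₀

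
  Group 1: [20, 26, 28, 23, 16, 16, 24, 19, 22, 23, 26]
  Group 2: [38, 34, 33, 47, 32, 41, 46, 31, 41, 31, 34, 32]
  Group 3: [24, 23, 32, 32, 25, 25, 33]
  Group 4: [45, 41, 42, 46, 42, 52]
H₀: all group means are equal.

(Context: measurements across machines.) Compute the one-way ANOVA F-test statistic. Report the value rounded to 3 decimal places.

test statistic = 35.705

Group means [22.09, 36.67, 27.71, 44.67], grand mean 31.806
SSB = Σnᵢ(x̄ᵢ−x̄)² = 2431.301; SSW = ΣΣ(x−x̄ᵢ)² = 726.338
MSB = 2431.301/3 = 810.4337; MSW = 726.338/32 = 22.6981
F = MSB/MSW = 35.7050
df = (3, 32)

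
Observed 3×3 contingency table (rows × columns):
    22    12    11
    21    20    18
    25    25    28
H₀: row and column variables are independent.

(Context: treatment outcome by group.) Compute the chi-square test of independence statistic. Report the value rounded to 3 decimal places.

Row totals [45, 59, 78], col totals [68, 57, 57], n=182
χ² = (22−16.81)²/16.81 + (12−14.09)²/14.09 + (11−14.09)²/14.09 + (21−22.04)²/22.04 + (20−18.48)²/18.48 + (18−18.48)²/18.48 + (25−29.14)²/29.14 + (25−24.43)²/24.43 + (28−24.43)²/24.43 = 3.9017
df = 4

test statistic = 3.902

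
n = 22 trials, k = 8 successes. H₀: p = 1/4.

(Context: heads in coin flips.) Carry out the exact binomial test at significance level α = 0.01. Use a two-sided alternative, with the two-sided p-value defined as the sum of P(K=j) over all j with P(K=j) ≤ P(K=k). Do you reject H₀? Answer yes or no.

reject H₀: no

Exact binomial: n=22, k=8, p₀=1/4=0.2500
P(X=j) = C(n,j)·p₀^j·(1−p₀)^(n−j); p = Σ P(X=j) over j with P(X=j) ≤ P(X=8)
p-value (two-sided) = 0.22218
At α=0.01: p ≥ α → fail to reject H₀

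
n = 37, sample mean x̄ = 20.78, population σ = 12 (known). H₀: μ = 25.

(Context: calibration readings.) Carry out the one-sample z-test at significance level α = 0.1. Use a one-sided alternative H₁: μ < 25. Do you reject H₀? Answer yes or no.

SE = σ/√n = 12/√37 = 1.9728
z = (x̄−μ₀)/SE = (20.78−25)/1.9728 = -2.1391
p-value (one-sided, H₁ less) = 0.01621
At α=0.1: p < α → reject H₀

reject H₀: yes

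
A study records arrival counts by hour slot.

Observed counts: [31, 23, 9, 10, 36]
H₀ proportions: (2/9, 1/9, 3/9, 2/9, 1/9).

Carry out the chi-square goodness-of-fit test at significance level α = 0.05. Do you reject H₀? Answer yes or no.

reject H₀: yes

n = 109; E_i = n·p_i = [24.22, 12.11, 36.33, 24.22, 12.11]
χ² = (31−24.22)²/24.22 + (23−12.11)²/12.11 + (9−36.33)²/36.33 + (10−24.22)²/24.22 + (36−12.11)²/12.11 = 87.7202
df = 4
p-value (upper-tail) = 0.00000
At α=0.05: p < α → reject H₀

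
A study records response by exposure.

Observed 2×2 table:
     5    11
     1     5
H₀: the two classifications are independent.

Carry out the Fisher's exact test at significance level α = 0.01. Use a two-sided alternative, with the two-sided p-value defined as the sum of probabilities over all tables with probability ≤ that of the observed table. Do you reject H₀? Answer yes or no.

reject H₀: no

Margins: r₁=16, r₂=6, c₁=6, c₂=16, n=22
p_obs = C(16,5)·C(6,1)/C(22,6); sum pmf over tables with pmf ≤ p_obs
p-value (two-sided) = 0.63411
At α=0.01: p ≥ α → fail to reject H₀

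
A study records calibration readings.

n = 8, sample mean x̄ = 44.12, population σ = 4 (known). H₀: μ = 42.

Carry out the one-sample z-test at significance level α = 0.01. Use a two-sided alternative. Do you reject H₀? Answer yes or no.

reject H₀: no

SE = σ/√n = 4/√8 = 1.4142
z = (x̄−μ₀)/SE = (44.12−42)/1.4142 = 1.4991
p-value (two-sided) = 0.13386
At α=0.01: p ≥ α → fail to reject H₀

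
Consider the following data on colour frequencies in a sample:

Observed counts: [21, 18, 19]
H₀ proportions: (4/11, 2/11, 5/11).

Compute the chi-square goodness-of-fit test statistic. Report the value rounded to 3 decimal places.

test statistic = 7.327

n = 58; E_i = n·p_i = [21.09, 10.55, 26.36]
χ² = (21−21.09)²/21.09 + (18−10.55)²/10.55 + (19−26.36)²/26.36 = 7.3267
df = 2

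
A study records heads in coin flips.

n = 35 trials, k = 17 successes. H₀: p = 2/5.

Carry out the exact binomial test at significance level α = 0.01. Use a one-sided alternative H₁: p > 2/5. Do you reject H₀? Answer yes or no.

Exact binomial: n=35, k=17, p₀=2/5=0.4000
P(X≥17) from Σ C(n,i)·p₀^i·(1−p₀)^(n−i)
p-value (one-sided, H₁ greater) = 0.19348
At α=0.01: p ≥ α → fail to reject H₀

reject H₀: no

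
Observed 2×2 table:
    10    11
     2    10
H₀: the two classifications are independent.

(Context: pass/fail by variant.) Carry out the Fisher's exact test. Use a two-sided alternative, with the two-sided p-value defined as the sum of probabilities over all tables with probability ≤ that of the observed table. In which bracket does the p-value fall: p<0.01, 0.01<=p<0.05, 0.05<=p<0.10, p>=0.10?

p-value bracket: p>=0.10

Margins: r₁=21, r₂=12, c₁=12, c₂=21, n=33
p_obs = C(21,10)·C(12,2)/C(33,12); sum pmf over tables with pmf ≤ p_obs
p-value (two-sided) = 0.13300
→ bracket: p>=0.10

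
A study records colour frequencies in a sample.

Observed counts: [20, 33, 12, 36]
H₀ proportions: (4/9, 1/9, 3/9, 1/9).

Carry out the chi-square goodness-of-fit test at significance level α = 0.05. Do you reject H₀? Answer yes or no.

n = 101; E_i = n·p_i = [44.89, 11.22, 33.67, 11.22]
χ² = (20−44.89)²/44.89 + (33−11.22)²/11.22 + (12−33.67)²/33.67 + (36−11.22)²/11.22 = 124.7129
df = 3
p-value (upper-tail) = 0.00000
At α=0.05: p < α → reject H₀

reject H₀: yes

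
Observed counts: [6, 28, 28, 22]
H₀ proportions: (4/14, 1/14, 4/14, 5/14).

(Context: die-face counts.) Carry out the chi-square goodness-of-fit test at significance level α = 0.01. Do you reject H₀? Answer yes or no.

reject H₀: yes

n = 84; E_i = n·p_i = [24.00, 6.00, 24.00, 30.00]
χ² = (6−24.00)²/24.00 + (28−6.00)²/6.00 + (28−24.00)²/24.00 + (22−30.00)²/30.00 = 96.9667
df = 3
p-value (upper-tail) = 0.00000
At α=0.01: p < α → reject H₀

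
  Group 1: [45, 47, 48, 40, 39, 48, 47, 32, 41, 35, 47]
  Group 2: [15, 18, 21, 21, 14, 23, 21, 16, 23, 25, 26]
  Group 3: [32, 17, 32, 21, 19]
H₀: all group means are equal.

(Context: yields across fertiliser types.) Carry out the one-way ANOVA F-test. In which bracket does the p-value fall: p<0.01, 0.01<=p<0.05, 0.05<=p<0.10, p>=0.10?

p-value bracket: p<0.01

Group means [42.64, 20.27, 24.20], grand mean 30.111
SSB = Σnᵢ(x̄ᵢ−x̄)² = 2965.139; SSW = ΣΣ(x−x̄ᵢ)² = 687.527
MSB = 2965.139/2 = 1482.5697; MSW = 687.527/24 = 28.6470
F = MSB/MSW = 51.7531
df = (2, 24)
p-value (upper-tail) = 0.00000
→ bracket: p<0.01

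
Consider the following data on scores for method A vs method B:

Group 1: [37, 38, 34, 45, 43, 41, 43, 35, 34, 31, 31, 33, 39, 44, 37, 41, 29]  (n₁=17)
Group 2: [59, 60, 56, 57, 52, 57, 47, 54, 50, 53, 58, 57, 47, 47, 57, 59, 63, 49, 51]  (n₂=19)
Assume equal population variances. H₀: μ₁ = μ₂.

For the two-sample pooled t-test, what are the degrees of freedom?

degrees of freedom = 34

df = n₁ + n₂ − 2 = 17 + 19 − 2 = 34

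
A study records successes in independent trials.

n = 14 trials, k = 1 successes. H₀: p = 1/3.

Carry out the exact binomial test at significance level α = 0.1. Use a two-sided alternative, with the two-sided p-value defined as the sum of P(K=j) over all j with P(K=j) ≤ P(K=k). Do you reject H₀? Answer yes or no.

Exact binomial: n=14, k=1, p₀=1/3=0.3333
P(X=j) = C(n,j)·p₀^j·(1−p₀)^(n−j); p = Σ P(X=j) over j with P(X=j) ≤ P(X=1)
p-value (two-sided) = 0.04484
At α=0.1: p < α → reject H₀

reject H₀: yes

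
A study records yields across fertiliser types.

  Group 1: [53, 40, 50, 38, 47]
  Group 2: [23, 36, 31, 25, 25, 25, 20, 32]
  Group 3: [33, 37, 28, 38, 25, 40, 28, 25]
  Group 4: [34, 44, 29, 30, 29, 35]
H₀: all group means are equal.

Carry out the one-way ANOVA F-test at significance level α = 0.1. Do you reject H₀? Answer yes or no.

Group means [45.60, 27.12, 31.75, 33.50], grand mean 33.333
SSB = Σnᵢ(x̄ᵢ−x̄)² = 1080.925; SSW = ΣΣ(x−x̄ᵢ)² = 785.075
MSB = 1080.925/3 = 360.3083; MSW = 785.075/23 = 34.1337
F = MSB/MSW = 10.5558
df = (3, 23)
p-value (upper-tail) = 0.00015
At α=0.1: p < α → reject H₀

reject H₀: yes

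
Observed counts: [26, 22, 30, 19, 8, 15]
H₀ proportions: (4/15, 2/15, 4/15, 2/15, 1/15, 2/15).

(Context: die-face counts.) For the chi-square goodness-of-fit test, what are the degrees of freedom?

df = k − 1 = 6 − 1 = 5

degrees of freedom = 5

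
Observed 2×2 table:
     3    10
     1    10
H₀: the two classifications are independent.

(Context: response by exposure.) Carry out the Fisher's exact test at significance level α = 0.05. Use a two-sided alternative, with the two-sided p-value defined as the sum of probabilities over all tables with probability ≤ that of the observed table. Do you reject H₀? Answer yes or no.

reject H₀: no

Margins: r₁=13, r₂=11, c₁=4, c₂=20, n=24
p_obs = C(13,3)·C(11,1)/C(24,4); sum pmf over tables with pmf ≤ p_obs
p-value (two-sided) = 0.59627
At α=0.05: p ≥ α → fail to reject H₀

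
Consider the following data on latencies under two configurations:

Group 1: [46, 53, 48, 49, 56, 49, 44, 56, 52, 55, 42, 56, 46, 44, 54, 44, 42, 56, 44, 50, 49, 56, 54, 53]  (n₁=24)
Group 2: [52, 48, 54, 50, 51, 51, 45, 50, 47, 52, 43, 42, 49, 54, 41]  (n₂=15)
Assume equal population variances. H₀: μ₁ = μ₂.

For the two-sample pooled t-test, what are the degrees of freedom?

df = n₁ + n₂ − 2 = 24 + 15 − 2 = 37

degrees of freedom = 37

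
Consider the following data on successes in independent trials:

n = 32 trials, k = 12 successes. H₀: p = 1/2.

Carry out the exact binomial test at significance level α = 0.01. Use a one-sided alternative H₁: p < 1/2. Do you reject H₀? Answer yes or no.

reject H₀: no

Exact binomial: n=32, k=12, p₀=1/2=0.5000
P(X≤12) from Σ C(n,i)·p₀^i·(1−p₀)^(n−i)
p-value (one-sided, H₁ less) = 0.10766
At α=0.01: p ≥ α → fail to reject H₀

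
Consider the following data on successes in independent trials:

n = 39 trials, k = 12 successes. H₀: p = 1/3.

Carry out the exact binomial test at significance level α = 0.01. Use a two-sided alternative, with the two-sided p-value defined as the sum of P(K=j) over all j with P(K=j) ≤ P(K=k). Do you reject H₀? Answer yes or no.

reject H₀: no

Exact binomial: n=39, k=12, p₀=1/3=0.3333
P(X=j) = C(n,j)·p₀^j·(1−p₀)^(n−j); p = Σ P(X=j) over j with P(X=j) ≤ P(X=12)
p-value (two-sided) = 0.86550
At α=0.01: p ≥ α → fail to reject H₀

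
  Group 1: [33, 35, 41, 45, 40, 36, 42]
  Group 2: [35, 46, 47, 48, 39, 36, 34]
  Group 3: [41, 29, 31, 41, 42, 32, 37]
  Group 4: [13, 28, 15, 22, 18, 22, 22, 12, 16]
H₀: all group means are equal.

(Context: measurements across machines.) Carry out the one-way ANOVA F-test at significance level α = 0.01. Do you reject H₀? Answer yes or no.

Group means [38.86, 40.71, 36.14, 18.67], grand mean 32.600
SSB = Σnᵢ(x̄ᵢ−x̄)² = 2570.057; SSW = ΣΣ(x−x̄ᵢ)² = 729.143
MSB = 2570.057/3 = 856.6857; MSW = 729.143/26 = 28.0440
F = MSB/MSW = 30.5480
df = (3, 26)
p-value (upper-tail) = 0.00000
At α=0.01: p < α → reject H₀

reject H₀: yes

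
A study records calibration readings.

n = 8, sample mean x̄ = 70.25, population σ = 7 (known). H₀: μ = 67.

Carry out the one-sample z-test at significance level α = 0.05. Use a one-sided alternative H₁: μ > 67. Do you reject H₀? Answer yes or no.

SE = σ/√n = 7/√8 = 2.4749
z = (x̄−μ₀)/SE = (70.25−67)/2.4749 = 1.3132
p-value (one-sided, H₁ greater) = 0.09456
At α=0.05: p ≥ α → fail to reject H₀

reject H₀: no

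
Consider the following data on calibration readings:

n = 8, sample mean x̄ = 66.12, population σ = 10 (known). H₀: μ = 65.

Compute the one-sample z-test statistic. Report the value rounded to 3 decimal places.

SE = σ/√n = 10/√8 = 3.5355
z = (x̄−μ₀)/SE = (66.12−65)/3.5355 = 0.3168

test statistic = 0.317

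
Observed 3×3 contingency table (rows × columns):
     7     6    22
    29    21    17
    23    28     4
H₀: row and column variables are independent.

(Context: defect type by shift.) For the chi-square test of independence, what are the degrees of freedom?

degrees of freedom = 4

df = (r−1)(c−1) = (3−1)·(3−1) = 4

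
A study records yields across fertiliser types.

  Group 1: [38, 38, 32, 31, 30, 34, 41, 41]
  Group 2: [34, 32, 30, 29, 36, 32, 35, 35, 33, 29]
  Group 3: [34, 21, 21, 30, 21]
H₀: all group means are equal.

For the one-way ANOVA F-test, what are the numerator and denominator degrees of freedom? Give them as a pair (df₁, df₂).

degrees of freedom = [2, 20]

k = 3 groups, N = 23 total
df = (k−1, N−k) = (3−1, 23−3) = (2, 20)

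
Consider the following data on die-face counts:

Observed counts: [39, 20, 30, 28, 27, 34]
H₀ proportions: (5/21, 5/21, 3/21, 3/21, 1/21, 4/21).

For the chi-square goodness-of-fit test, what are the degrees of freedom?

df = k − 1 = 6 − 1 = 5

degrees of freedom = 5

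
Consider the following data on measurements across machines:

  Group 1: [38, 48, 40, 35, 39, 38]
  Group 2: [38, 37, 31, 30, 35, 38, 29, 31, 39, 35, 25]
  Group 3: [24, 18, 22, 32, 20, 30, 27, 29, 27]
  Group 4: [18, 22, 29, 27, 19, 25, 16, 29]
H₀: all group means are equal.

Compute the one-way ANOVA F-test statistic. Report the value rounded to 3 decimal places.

test statistic = 18.895

Group means [39.67, 33.45, 25.44, 23.12], grand mean 30.000
SSB = Σnᵢ(x̄ᵢ−x̄)² = 1256.842; SSW = ΣΣ(x−x̄ᵢ)² = 665.158
MSB = 1256.842/3 = 418.9474; MSW = 665.158/30 = 22.1719
F = MSB/MSW = 18.8954
df = (3, 30)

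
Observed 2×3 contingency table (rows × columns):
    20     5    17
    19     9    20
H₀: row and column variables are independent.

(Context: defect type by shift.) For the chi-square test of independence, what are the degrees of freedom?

degrees of freedom = 2

df = (r−1)(c−1) = (2−1)·(3−1) = 2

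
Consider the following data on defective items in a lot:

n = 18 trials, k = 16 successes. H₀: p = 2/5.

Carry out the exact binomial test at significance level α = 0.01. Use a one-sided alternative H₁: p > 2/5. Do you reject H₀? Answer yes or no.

Exact binomial: n=18, k=16, p₀=2/5=0.4000
P(X≥16) from Σ C(n,i)·p₀^i·(1−p₀)^(n−i)
p-value (one-sided, H₁ greater) = 0.00003
At α=0.01: p < α → reject H₀

reject H₀: yes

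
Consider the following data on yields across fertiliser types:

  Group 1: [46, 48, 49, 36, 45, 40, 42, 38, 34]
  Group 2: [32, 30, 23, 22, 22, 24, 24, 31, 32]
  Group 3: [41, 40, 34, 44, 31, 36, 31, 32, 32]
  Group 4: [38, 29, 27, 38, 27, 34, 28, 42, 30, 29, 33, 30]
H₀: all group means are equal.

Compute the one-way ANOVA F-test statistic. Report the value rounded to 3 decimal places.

test statistic = 15.552

Group means [42.00, 26.67, 35.67, 32.08], grand mean 33.949
SSB = Σnᵢ(x̄ᵢ−x̄)² = 1128.981; SSW = ΣΣ(x−x̄ᵢ)² = 846.917
MSB = 1128.981/3 = 376.3269; MSW = 846.917/35 = 24.1976
F = MSB/MSW = 15.5522
df = (3, 35)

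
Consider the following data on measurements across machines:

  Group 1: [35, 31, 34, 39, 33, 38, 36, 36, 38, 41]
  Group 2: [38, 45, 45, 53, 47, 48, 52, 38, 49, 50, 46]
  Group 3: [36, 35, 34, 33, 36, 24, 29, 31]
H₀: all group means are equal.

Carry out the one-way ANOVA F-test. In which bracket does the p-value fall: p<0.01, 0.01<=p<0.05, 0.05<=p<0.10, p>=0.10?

Group means [36.10, 46.45, 32.25], grand mean 38.966
SSB = Σnᵢ(x̄ᵢ−x̄)² = 1059.838; SSW = ΣΣ(x−x̄ᵢ)² = 443.127
MSB = 1059.838/2 = 529.9191; MSW = 443.127/26 = 17.0434
F = MSB/MSW = 31.0924
df = (2, 26)
p-value (upper-tail) = 0.00000
→ bracket: p<0.01

p-value bracket: p<0.01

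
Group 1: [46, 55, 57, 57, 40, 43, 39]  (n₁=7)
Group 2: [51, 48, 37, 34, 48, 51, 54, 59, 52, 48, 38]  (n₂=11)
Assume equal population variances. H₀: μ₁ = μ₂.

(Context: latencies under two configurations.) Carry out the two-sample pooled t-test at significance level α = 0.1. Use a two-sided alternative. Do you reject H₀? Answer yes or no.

x̄₁=48.143, s₁=8.009, n₁=7
x̄₂=47.273, s₂=7.760, n₂=11
s_p² = [6·8.009² + 10·7.760²]/16 = 61.6899
SE = √(s_p²·(1/7+1/11)) = 3.7975
t = (48.143−47.273)/3.7975 = 0.2291
df = 16
p-value (two-sided) = 0.82167
At α=0.1: p ≥ α → fail to reject H₀

reject H₀: no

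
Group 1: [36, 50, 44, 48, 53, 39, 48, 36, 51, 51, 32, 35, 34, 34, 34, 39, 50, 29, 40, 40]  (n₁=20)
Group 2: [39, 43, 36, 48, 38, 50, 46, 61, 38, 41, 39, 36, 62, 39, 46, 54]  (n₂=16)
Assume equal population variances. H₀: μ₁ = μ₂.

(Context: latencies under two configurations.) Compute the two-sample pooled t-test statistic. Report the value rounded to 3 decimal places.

test statistic = -1.356

x̄₁=41.150, s₁=7.541, n₁=20
x̄₂=44.750, s₂=8.363, n₂=16
s_p² = [19·7.541² + 15·8.363²]/34 = 62.6338
SE = √(s_p²·(1/20+1/16)) = 2.6545
t = (41.150−44.750)/2.6545 = -1.3562
df = 34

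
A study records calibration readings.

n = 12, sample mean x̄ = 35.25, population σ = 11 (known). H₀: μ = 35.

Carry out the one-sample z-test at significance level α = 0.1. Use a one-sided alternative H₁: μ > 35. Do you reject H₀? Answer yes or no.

SE = σ/√n = 11/√12 = 3.1754
z = (x̄−μ₀)/SE = (35.25−35)/3.1754 = 0.0787
p-value (one-sided, H₁ greater) = 0.46862
At α=0.1: p ≥ α → fail to reject H₀

reject H₀: no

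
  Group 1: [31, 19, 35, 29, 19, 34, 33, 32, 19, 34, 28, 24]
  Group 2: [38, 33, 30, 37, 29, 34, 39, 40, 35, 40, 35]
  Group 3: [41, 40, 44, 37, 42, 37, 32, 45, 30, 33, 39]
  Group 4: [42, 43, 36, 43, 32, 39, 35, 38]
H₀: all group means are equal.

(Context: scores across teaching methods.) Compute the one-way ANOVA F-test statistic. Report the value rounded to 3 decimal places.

Group means [28.08, 35.45, 38.18, 38.50], grand mean 34.643
SSB = Σnᵢ(x̄ᵢ−x̄)² = 780.363; SSW = ΣΣ(x−x̄ᵢ)² = 929.280
MSB = 780.363/3 = 260.1209; MSW = 929.280/38 = 24.4547
F = MSB/MSW = 10.6368
df = (3, 38)

test statistic = 10.637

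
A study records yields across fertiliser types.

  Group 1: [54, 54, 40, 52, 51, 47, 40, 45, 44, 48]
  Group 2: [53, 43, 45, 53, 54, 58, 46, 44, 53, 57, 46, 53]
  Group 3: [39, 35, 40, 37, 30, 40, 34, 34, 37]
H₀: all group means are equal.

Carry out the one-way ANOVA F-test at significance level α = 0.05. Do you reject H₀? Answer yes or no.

reject H₀: yes

Group means [47.50, 50.42, 36.22], grand mean 45.355
SSB = Σnᵢ(x̄ᵢ−x̄)² = 1104.125; SSW = ΣΣ(x−x̄ᵢ)² = 640.972
MSB = 1104.125/2 = 552.0623; MSW = 640.972/28 = 22.8919
F = MSB/MSW = 24.1161
df = (2, 28)
p-value (upper-tail) = 0.00000
At α=0.05: p < α → reject H₀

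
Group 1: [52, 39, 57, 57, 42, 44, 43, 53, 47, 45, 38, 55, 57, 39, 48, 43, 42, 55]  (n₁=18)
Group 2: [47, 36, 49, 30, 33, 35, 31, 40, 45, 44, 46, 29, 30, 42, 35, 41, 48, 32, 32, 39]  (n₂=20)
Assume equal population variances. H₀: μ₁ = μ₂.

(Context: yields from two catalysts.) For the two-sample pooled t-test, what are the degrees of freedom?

degrees of freedom = 36

df = n₁ + n₂ − 2 = 18 + 20 − 2 = 36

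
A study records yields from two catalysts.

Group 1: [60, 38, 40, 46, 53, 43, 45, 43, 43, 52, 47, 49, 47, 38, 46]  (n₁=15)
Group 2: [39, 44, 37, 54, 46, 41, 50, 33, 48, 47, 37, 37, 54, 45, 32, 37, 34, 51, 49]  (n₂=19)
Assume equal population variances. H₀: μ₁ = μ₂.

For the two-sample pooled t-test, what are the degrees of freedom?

df = n₁ + n₂ − 2 = 15 + 19 − 2 = 32

degrees of freedom = 32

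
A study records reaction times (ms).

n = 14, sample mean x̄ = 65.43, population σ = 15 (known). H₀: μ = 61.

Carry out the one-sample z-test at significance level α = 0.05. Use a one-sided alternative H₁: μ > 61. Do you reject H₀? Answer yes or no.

SE = σ/√n = 15/√14 = 4.0089
z = (x̄−μ₀)/SE = (65.43−61)/4.0089 = 1.1050
p-value (one-sided, H₁ greater) = 0.13457
At α=0.05: p ≥ α → fail to reject H₀

reject H₀: no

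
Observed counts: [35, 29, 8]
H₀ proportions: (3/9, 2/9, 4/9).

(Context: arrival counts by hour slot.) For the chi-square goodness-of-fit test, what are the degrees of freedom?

degrees of freedom = 2

df = k − 1 = 3 − 1 = 2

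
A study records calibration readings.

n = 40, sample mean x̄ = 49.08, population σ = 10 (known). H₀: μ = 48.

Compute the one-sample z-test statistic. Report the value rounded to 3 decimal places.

SE = σ/√n = 10/√40 = 1.5811
z = (x̄−μ₀)/SE = (49.08−48)/1.5811 = 0.6831

test statistic = 0.683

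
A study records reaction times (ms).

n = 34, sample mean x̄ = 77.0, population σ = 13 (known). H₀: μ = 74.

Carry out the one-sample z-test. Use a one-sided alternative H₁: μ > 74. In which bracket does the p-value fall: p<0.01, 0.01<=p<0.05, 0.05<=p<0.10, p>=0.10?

SE = σ/√n = 13/√34 = 2.2295
z = (x̄−μ₀)/SE = (77.0−74)/2.2295 = 1.3456
p-value (one-sided, H₁ greater) = 0.08922
→ bracket: 0.05<=p<0.10

p-value bracket: 0.05<=p<0.10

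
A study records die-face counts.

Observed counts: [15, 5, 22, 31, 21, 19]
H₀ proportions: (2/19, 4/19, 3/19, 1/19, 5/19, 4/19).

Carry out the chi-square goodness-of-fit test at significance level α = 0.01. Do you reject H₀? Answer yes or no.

reject H₀: yes

n = 113; E_i = n·p_i = [11.89, 23.79, 17.84, 5.95, 29.74, 23.79]
χ² = (15−11.89)²/11.89 + (5−23.79)²/23.79 + (22−17.84)²/17.84 + (31−5.95)²/5.95 + (21−29.74)²/29.74 + (19−23.79)²/23.79 = 125.6826
df = 5
p-value (upper-tail) = 0.00000
At α=0.01: p < α → reject H₀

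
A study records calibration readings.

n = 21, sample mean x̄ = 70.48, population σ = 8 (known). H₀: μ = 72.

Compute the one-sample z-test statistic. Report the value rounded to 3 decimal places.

test statistic = -0.871

SE = σ/√n = 8/√21 = 1.7457
z = (x̄−μ₀)/SE = (70.48−72)/1.7457 = -0.8707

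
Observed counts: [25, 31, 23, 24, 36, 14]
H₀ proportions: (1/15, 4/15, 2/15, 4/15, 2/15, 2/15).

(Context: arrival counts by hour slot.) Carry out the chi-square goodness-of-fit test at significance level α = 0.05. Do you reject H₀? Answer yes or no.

reject H₀: yes

n = 153; E_i = n·p_i = [10.20, 40.80, 20.40, 40.80, 20.40, 20.40]
χ² = (25−10.20)²/10.20 + (31−40.80)²/40.80 + (23−20.40)²/20.40 + (24−40.80)²/40.80 + (36−20.40)²/20.40 + (14−20.40)²/20.40 = 45.0147
df = 5
p-value (upper-tail) = 0.00000
At α=0.05: p < α → reject H₀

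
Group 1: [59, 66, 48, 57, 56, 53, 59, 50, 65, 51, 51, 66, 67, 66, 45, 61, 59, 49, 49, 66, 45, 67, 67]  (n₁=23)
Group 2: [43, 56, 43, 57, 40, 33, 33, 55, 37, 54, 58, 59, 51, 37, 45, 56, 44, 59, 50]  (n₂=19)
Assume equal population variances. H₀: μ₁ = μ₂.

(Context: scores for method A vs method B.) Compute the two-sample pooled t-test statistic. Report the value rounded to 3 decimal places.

test statistic = 3.678

x̄₁=57.478, s₁=7.821, n₁=23
x̄₂=47.895, s₂=9.067, n₂=19
s_p² = [22·7.821² + 18·9.067²]/40 = 70.6382
SE = √(s_p²·(1/23+1/19)) = 2.6056
t = (57.478−47.895)/2.6056 = 3.6781
df = 40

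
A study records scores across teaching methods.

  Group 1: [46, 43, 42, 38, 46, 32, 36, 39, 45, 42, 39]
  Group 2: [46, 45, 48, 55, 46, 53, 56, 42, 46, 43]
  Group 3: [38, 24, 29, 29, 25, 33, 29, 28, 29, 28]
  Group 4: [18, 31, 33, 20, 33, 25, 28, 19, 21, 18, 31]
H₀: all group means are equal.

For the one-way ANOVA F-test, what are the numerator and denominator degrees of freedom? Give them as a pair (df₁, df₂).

k = 4 groups, N = 42 total
df = (k−1, N−k) = (4−1, 42−4) = (3, 38)

degrees of freedom = [3, 38]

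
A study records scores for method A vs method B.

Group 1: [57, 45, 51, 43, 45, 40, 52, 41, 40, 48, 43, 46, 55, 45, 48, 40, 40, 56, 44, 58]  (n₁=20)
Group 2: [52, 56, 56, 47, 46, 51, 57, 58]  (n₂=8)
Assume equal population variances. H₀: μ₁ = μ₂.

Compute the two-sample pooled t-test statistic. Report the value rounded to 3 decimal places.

test statistic = -2.529

x̄₁=46.850, s₁=6.046, n₁=20
x̄₂=52.875, s₂=4.612, n₂=8
s_p² = [19·6.046² + 7·4.612²]/26 = 32.4394
SE = √(s_p²·(1/20+1/8)) = 2.3826
t = (46.850−52.875)/2.3826 = -2.5287
df = 26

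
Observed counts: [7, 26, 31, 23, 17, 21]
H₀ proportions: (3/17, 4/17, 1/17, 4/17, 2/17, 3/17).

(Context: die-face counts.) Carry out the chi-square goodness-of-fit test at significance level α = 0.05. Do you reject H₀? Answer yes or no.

n = 125; E_i = n·p_i = [22.06, 29.41, 7.35, 29.41, 14.71, 22.06]
χ² = (7−22.06)²/22.06 + (26−29.41)²/29.41 + (31−7.35)²/7.35 + (23−29.41)²/29.41 + (17−14.71)²/14.71 + (21−22.06)²/22.06 = 88.5313
df = 5
p-value (upper-tail) = 0.00000
At α=0.05: p < α → reject H₀

reject H₀: yes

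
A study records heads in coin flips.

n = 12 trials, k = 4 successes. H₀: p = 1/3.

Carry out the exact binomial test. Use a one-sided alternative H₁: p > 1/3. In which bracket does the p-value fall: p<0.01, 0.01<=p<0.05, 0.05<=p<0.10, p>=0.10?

Exact binomial: n=12, k=4, p₀=1/3=0.3333
P(X≥4) from Σ C(n,i)·p₀^i·(1−p₀)^(n−i)
p-value (one-sided, H₁ greater) = 0.60693
→ bracket: p>=0.10

p-value bracket: p>=0.10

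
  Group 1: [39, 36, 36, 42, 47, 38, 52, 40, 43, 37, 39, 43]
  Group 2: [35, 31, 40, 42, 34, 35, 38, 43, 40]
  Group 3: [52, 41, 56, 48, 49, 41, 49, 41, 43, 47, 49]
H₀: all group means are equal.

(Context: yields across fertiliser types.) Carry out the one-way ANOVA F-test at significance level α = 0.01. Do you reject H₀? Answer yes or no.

Group means [41.00, 37.56, 46.91], grand mean 42.062
SSB = Σnᵢ(x̄ᵢ−x̄)² = 454.744; SSW = ΣΣ(x−x̄ᵢ)² = 623.131
MSB = 454.744/2 = 227.3718; MSW = 623.131/29 = 21.4873
F = MSB/MSW = 10.5817
df = (2, 29)
p-value (upper-tail) = 0.00035
At α=0.01: p < α → reject H₀

reject H₀: yes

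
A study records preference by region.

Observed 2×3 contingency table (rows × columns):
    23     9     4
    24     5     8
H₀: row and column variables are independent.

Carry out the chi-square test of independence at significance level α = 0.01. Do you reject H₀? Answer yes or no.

Row totals [36, 37], col totals [47, 14, 12], n=73
χ² = (23−23.18)²/23.18 + (9−6.90)²/6.90 + (4−5.92)²/5.92 + (24−23.82)²/23.82 + (5−7.10)²/7.10 + (8−6.08)²/6.08 = 2.4842
df = 2
p-value (upper-tail) = 0.28877
At α=0.01: p ≥ α → fail to reject H₀

reject H₀: no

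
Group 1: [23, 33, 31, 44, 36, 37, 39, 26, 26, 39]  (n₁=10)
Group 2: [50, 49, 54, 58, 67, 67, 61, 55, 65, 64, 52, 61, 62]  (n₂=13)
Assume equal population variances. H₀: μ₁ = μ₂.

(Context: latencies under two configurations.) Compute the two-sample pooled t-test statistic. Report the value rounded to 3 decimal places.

x̄₁=33.400, s₁=6.818, n₁=10
x̄₂=58.846, s₂=6.309, n₂=13
s_p² = [9·6.818² + 12·6.309²]/21 = 42.6711
SE = √(s_p²·(1/10+1/13)) = 2.7476
t = (33.400−58.846)/2.7476 = -9.2611
df = 21

test statistic = -9.261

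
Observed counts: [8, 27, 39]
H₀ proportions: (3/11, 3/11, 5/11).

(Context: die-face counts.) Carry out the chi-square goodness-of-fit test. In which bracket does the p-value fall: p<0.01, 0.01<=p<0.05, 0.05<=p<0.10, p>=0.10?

p-value bracket: p<0.01

n = 74; E_i = n·p_i = [20.18, 20.18, 33.64]
χ² = (8−20.18)²/20.18 + (27−20.18)²/20.18 + (39−33.64)²/33.64 = 10.5117
df = 2
p-value (upper-tail) = 0.00522
→ bracket: p<0.01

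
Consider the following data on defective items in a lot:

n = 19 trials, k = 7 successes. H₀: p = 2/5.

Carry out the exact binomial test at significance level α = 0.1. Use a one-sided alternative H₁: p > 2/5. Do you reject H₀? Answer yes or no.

reject H₀: no

Exact binomial: n=19, k=7, p₀=2/5=0.4000
P(X≥7) from Σ C(n,i)·p₀^i·(1−p₀)^(n−i)
p-value (one-sided, H₁ greater) = 0.69193
At α=0.1: p ≥ α → fail to reject H₀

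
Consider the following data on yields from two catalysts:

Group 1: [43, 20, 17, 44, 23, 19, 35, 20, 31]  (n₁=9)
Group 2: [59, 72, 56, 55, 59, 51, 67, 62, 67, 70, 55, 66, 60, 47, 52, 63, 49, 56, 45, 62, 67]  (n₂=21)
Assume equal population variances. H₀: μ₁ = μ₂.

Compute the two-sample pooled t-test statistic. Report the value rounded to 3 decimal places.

x̄₁=28.000, s₁=10.571, n₁=9
x̄₂=59.048, s₂=7.645, n₂=21
s_p² = [8·10.571² + 20·7.645²]/28 = 73.6769
SE = √(s_p²·(1/9+1/21)) = 3.4198
t = (28.000−59.048)/3.4198 = -9.0789
df = 28

test statistic = -9.079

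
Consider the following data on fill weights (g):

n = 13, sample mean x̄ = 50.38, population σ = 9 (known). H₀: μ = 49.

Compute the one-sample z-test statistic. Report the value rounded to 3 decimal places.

SE = σ/√n = 9/√13 = 2.4962
z = (x̄−μ₀)/SE = (50.38−49)/2.4962 = 0.5529

test statistic = 0.553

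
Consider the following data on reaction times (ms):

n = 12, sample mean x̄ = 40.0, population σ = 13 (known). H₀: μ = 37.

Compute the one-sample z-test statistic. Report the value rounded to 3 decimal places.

test statistic = 0.799

SE = σ/√n = 13/√12 = 3.7528
z = (x̄−μ₀)/SE = (40.0−37)/3.7528 = 0.7994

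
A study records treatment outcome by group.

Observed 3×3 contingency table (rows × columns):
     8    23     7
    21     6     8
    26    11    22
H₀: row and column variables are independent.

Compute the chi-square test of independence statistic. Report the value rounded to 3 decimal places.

Row totals [38, 35, 59], col totals [55, 40, 37], n=132
χ² = (8−15.83)²/15.83 + (23−11.52)²/11.52 + (7−10.65)²/10.65 + (21−14.58)²/14.58 + (6−10.61)²/10.61 + (8−9.81)²/9.81 + (26−24.58)²/24.58 + (11−17.88)²/17.88 + (22−16.54)²/16.54 = 26.2720
df = 4

test statistic = 26.272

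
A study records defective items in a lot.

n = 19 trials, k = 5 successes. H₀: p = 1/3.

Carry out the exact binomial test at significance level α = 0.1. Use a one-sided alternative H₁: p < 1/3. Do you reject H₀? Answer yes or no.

Exact binomial: n=19, k=5, p₀=1/3=0.3333
P(X≤5) from Σ C(n,i)·p₀^i·(1−p₀)^(n−i)
p-value (one-sided, H₁ less) = 0.35185
At α=0.1: p ≥ α → fail to reject H₀

reject H₀: no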